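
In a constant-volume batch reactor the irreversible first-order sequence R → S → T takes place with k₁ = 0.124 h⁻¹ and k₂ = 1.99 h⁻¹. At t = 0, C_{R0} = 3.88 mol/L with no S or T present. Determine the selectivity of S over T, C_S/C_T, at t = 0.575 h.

1.45

Solving the coupled first-order balances gives C_S(t) = [k₁/(k₂−k₁)]·C_{R0}·(e^(−k₁t) − e^(−k₂t)).
e^(−k₁t) = e^(−0.124×0.575) = e^(−0.07130) = 0.9312; e^(−k₂t) = e^(−1.144) = 0.3185.
C_S = 0.124×3.88/(1.99−0.124) × (0.9312−0.3185) = 0.2578×0.6127 = 0.1580 mol/L.
C_R = C_{R0}e^(−k₁t) = 3.613 mol/L, so C_T = C_{R0}−C_R−C_S = 0.1090 mol/L; C_S/C_T = 1.45.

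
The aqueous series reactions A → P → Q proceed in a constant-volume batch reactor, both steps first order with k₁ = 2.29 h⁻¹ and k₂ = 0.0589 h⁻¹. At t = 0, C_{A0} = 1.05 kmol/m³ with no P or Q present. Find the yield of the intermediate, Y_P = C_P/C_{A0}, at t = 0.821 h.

Solving the coupled first-order balances gives C_P(t) = [k₁/(k₂−k₁)]·C_{A0}·(e^(−k₁t) − e^(−k₂t)).
e^(−k₁t) = e^(−2.29×0.821) = e^(−1.880) = 0.1526; e^(−k₂t) = e^(−0.04836) = 0.9528.
C_P = 2.29×1.05/(0.0589−2.29) × (0.1526−0.9528) = (-1.078)×(-0.8002) = 0.8624 kmol/m³.
Y_P = C_P/C_{A0} = 0.8624/1.05 = 0.821.

0.821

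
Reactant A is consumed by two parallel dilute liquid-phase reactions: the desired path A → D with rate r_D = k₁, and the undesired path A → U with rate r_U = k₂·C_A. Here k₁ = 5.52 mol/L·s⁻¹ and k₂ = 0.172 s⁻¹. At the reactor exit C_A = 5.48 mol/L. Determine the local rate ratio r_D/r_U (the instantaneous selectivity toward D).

S_{D/U} = r_D/r_U = (k₁)/(k₂·C_A) = (k₁/k₂)·C_A⁻¹.
= (5.52) / (0.172×5.480) = 5.520/0.9426 = 5.86.

5.86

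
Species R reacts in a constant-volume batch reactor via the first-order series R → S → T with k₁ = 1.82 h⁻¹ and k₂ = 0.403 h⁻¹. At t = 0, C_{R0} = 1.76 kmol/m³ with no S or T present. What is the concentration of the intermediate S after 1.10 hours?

1.15 kmol/m³

For first-order series with pure R initially, C_S(t) = k₁C_{R0}/(k₂−k₁)·(e^(−k₁t) − e^(−k₂t)).
e^(−k₁t) = e^(−1.82×1.10) = e^(−2.002) = 0.1351; e^(−k₂t) = e^(−0.4433) = 0.6419.
C_S = 1.82×1.76/(0.403−1.82) × (0.1351−0.6419) = (-2.261)×(-0.5068) = 1.146 kmol/m³.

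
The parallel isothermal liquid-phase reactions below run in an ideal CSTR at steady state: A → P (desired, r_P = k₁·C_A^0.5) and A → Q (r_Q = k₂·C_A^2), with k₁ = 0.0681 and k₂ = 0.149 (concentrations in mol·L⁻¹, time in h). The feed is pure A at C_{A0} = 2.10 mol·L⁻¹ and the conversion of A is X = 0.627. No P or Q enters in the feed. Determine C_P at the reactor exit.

0.523 mol·L⁻¹

Exit C_A = C_{A0}(1−X) = 2.10×0.373 = 0.7833 mol·L⁻¹.
In a CSTR the entire volume is at exit conditions, so r_P = 0.0681×0.7833^0.5 = 0.06027 and r_Q = 0.149×0.7833^2 = 0.09142.
Fraction of consumed A going to P: r_P/(r_P+r_Q) = 0.3973.
C_P = 0.3973·C_{A0}·X = 0.3973×2.10×0.627 = 0.523 mol·L⁻¹.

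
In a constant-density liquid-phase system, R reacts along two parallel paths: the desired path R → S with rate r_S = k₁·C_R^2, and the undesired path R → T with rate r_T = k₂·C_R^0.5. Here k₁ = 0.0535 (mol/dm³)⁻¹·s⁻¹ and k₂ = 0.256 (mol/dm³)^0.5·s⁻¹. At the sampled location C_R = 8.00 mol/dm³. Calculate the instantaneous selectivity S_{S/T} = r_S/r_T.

S_{S/T} = r_S/r_T = (k₁·C_R^2)/(k₂·C_R^0.5) = (k₁/k₂)·C_R^1.5.
= (0.0535×8.000^2) / (0.256×8.000^0.5) = 3.424/0.7241 = 4.73.
Since the desired path is higher order in R, keeping C_R high (PFR or concentrated feed) favours S.

4.73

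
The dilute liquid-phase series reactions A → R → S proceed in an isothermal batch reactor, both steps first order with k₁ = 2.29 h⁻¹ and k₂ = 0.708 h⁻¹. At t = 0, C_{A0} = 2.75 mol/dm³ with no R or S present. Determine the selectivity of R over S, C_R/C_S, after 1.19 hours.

1.30

Solving the coupled first-order balances gives C_R(t) = [k₁/(k₂−k₁)]·C_{A0}·(e^(−k₁t) − e^(−k₂t)).
e^(−k₁t) = e^(−2.29×1.19) = e^(−2.725) = 0.06554; e^(−k₂t) = e^(−0.8425) = 0.4306.
C_R = 2.29×2.75/(0.708−2.29) × (0.06554−0.4306) = (-3.981)×(-0.3651) = 1.453 mol/dm³.
C_A = C_{A0}e^(−k₁t) = 0.1802 mol/dm³, so C_S = C_{A0}−C_A−C_R = 1.116 mol/dm³; C_R/C_S = 1.30.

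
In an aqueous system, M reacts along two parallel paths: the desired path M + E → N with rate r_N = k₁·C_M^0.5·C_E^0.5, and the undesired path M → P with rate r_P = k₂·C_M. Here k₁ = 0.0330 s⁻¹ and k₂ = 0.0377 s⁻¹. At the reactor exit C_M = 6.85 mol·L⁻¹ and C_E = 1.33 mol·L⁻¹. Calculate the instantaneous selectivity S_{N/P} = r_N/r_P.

0.386

S_{N/P} = r_N/r_P = (k₁·C_M^0.5·C_E^0.5)/(k₂·C_M) = (k₁/k₂)·C_M^-0.5·C_E^0.5.
= (0.0330×6.850^0.5×1.330^0.5) / (0.0377×6.850) = 0.09961/0.2582 = 0.386.
The undesired path is higher order in M, so low C_M (CSTR or dilute feed) favours N.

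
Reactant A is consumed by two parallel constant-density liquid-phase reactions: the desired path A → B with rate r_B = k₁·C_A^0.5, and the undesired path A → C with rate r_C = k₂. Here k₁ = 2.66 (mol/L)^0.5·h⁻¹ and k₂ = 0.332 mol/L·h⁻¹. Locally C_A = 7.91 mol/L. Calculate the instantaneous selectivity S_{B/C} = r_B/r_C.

22.5

S_{B/C} = r_B/r_C = (k₁·C_A^0.5)/(k₂) = (k₁/k₂)·C_A^0.5.
= (2.66×7.910^0.5) / (0.332) = 7.481/0.3320 = 22.5.
Since the desired path is higher order in A, keeping C_A high (PFR or concentrated feed) favours B.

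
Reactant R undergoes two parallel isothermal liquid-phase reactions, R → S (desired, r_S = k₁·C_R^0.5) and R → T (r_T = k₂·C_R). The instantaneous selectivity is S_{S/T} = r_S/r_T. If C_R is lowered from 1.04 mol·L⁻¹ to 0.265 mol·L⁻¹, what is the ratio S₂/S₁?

1.98

S_{S/T} = (k₁/k₂)·C_R^-0.5, so S₂/S₁ = (C_{R,2}/C_{R,1})^-0.5.
= (0.265/1.04)^(-0.5) = (0.2548)^(-0.5) = 1.98.
Selectivity toward S rises as C_R falls — low-concentration operation is favoured.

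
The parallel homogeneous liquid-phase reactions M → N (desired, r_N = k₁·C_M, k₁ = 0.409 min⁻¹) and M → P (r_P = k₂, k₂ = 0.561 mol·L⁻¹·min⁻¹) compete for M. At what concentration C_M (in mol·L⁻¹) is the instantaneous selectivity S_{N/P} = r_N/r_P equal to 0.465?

0.638 mol·L⁻¹

S_{N/P} = (k₁/k₂)·C_M ⇒ C_M = S·k₂/k₁.
= 0.465×0.561/0.409 = 0.638 mol·L⁻¹.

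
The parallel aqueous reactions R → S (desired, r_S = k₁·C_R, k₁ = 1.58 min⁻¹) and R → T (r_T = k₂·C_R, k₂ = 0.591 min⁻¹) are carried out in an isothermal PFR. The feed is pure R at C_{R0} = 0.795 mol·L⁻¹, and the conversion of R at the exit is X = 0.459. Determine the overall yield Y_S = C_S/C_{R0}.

0.334

C_R = C_{R0}(1−X) = 0.4301 mol·L⁻¹.
Both paths are first order in R, so the instantaneous fraction to S is constant: dC_S/d(−C_R) = k₁/(k₁+k₂) = 0.7278.
C_S = 0.7278·(C_{R0}−C_R) = 0.7278×0.3649 = 0.266 mol·L⁻¹.
Y_S = C_S/C_{R0} = 0.2656/0.795 = 0.334.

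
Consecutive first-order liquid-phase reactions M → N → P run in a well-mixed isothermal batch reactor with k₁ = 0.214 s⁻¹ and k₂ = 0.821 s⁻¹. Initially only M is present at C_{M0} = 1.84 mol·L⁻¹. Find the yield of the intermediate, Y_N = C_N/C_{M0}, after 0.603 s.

0.0950

The intermediate concentration in a first-order A→B→C sequence is C_N = k₁C_{M0}(e^(−k₁t) − e^(−k₂t))/(k₂−k₁).
e^(−k₁t) = e^(−0.214×0.603) = e^(−0.1290) = 0.8789; e^(−k₂t) = e^(−0.4951) = 0.6095.
C_N = 0.214×1.84/(0.821−0.214) × (0.8789−0.6095) = 0.6487×0.2694 = 0.1748 mol·L⁻¹.
Y_N = C_N/C_{M0} = 0.1748/1.84 = 0.0950.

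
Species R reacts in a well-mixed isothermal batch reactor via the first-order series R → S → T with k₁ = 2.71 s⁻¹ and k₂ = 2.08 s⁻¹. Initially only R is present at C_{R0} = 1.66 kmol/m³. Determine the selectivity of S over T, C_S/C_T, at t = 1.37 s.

The intermediate concentration in a first-order A→B→C sequence is C_S = k₁C_{R0}(e^(−k₁t) − e^(−k₂t))/(k₂−k₁).
e^(−k₁t) = e^(−2.71×1.37) = e^(−3.713) = 0.02441; e^(−k₂t) = e^(−2.850) = 0.05787.
C_S = 2.71×1.66/(2.08−2.71) × (0.02441−0.05787) = (-7.141)×(-0.03346) = 0.2389 kmol/m³.
C_R = C_{R0}e^(−k₁t) = 0.04052 kmol/m³, so C_T = C_{R0}−C_R−C_S = 1.381 kmol/m³; C_S/C_T = 0.173.

0.173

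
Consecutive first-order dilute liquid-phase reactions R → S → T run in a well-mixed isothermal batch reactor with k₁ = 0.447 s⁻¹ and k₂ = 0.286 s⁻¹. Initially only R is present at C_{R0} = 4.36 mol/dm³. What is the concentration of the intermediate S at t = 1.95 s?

1.87 mol/dm³

For first-order series with pure R initially, C_S(t) = k₁C_{R0}/(k₂−k₁)·(e^(−k₁t) − e^(−k₂t)).
e^(−k₁t) = e^(−0.447×1.95) = e^(−0.8717) = 0.4183; e^(−k₂t) = e^(−0.5577) = 0.5725.
C_S = 0.447×4.36/(0.286−0.447) × (0.4183−0.5725) = (-12.11)×(-0.1543) = 1.867 mol/dm³.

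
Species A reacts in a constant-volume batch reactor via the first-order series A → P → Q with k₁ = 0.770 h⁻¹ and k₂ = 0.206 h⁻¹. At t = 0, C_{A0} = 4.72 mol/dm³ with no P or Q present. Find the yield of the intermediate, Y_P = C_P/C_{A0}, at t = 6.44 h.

0.353

For first-order series with pure A initially, C_P(t) = k₁C_{A0}/(k₂−k₁)·(e^(−k₁t) − e^(−k₂t)).
e^(−k₁t) = e^(−0.770×6.44) = e^(−4.959) = 0.007021; e^(−k₂t) = e^(−1.327) = 0.2654.
C_P = 0.770×4.72/(0.206−0.770) × (0.007021−0.2654) = (-6.444)×(-0.2583) = 1.665 mol/dm³.
Y_P = C_P/C_{A0} = 1.665/4.72 = 0.353.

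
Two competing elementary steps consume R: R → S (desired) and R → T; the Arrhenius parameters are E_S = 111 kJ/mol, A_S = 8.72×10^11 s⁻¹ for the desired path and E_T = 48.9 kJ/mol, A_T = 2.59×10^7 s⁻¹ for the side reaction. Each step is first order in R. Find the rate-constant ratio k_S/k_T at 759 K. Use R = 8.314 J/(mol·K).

Since both paths have the same order in R, the concentration cancels and S_{S/T} = k_S/k_T = (A_S/A_T)·exp[(E_T−E_S)/(RT)].
(E_T−E_S)/(RT) = (48.9−111)×10³/(8.314×759) = -62100/6310 = -9.841.
k_S/k_T = (8.72×10^11/2.59×10^7)·exp(-9.841) = 33668 × 5.322×10^-5 = 1.79.

1.79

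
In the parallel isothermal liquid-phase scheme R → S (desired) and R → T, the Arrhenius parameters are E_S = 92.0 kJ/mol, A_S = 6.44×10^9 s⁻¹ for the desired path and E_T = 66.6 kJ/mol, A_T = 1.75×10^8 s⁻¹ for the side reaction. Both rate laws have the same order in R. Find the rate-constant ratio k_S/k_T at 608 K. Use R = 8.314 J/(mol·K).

0.242

k_S/k_T = (A_S/A_T)·exp[−(E_S−E_T)/(RT)] = (A_S/A_T)·exp[(E_T−E_S)/(RT)].
(E_T−E_S)/(RT) = (66.6−92.0)×10³/(8.314×608) = -25400/5055 = -5.025.
k_S/k_T = (6.44×10^9/1.75×10^8)·exp(-5.025) = 36.80 × 0.006573 = 0.242.
Since E_S > E_T, raising the temperature improves selectivity toward S.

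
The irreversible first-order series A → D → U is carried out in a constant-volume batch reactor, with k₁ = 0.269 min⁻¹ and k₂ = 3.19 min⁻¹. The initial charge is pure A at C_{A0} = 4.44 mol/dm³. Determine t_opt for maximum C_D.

For first-order series the maximum of C_D occurs at t_opt = ln(k₂/k₁)/(k₂−k₁).
= ln(3.19/0.269)/(3.19−0.269) = ln(11.86)/2.921 = 2.473/2.921 = 0.847 min.

0.847 min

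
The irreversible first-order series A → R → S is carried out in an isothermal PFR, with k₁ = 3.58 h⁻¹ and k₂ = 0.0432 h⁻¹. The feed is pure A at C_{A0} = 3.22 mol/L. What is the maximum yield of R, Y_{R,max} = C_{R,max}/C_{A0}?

At the optimum, C_{R,max}/C_{A0} = (k₁/k₂)^[k₂/(k₂−k₁)].
= (3.58/0.0432)^(0.0432/(0.0432−3.58)) = (82.87)^(-0.01221) = 0.9475.

0.947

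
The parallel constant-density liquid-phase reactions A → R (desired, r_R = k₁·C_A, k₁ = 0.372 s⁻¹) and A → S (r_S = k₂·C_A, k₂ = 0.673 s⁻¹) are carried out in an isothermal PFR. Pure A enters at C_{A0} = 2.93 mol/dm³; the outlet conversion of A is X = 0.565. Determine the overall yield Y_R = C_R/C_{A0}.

0.201

C_A = C_{A0}(1−X) = 1.275 mol/dm³.
Both paths are first order in A, so the instantaneous fraction to R is constant: dC_R/d(−C_A) = k₁/(k₁+k₂) = 0.3560.
C_R = 0.3560·(C_{A0}−C_A) = 0.3560×1.655 = 0.589 mol/dm³.
Y_R = C_R/C_{A0} = 0.5893/2.93 = 0.201.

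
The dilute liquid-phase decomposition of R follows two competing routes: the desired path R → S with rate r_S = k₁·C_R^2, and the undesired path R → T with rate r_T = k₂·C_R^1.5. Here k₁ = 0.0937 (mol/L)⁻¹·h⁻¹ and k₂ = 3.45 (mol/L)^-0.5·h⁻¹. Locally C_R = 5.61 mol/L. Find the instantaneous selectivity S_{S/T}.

0.0643

S_{S/T} = r_S/r_T = (k₁·C_R^2)/(k₂·C_R^1.5) = (k₁/k₂)·C_R^0.5.
= (0.0937×5.610^2) / (3.45×5.610^1.5) = 2.949/45.84 = 0.0643.
Since the desired path is higher order in R, keeping C_R high (PFR or concentrated feed) favours S.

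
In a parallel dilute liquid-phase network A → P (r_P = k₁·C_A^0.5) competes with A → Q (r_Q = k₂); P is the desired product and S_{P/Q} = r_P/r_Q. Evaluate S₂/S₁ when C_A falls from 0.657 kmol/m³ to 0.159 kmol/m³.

0.492

S_{P/Q} = (k₁/k₂)·C_A^0.5, so S₂/S₁ = (C_{A,2}/C_{A,1})^0.5.
= (0.159/0.657)^0.5 = (0.2420)^0.5 = 0.492.
Selectivity toward P falls as C_A falls — high-concentration operation is favoured.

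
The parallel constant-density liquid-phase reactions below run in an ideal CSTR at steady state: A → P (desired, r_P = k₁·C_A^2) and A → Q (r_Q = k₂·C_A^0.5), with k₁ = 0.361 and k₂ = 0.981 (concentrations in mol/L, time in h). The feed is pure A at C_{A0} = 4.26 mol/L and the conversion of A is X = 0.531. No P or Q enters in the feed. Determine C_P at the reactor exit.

1.15 mol/L

Exit C_A = C_{A0}(1−X) = 4.26×0.469 = 1.998 mol/L.
Rates in a CSTR are evaluated at the outlet concentration: r_P = 0.361×1.998^2 = 1.441, r_Q = 0.981×1.998^0.5 = 1.387.
Fraction of consumed A going to P: r_P/(r_P+r_Q) = 0.5096.
C_P = 0.5096·C_{A0}·X = 0.5096×4.26×0.531 = 1.15 mol/L.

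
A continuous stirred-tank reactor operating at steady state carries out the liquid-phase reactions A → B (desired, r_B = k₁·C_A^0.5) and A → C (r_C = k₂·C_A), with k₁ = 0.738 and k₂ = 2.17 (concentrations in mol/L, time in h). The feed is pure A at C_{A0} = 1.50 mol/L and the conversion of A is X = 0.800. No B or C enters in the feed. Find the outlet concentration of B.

Exit C_A = C_{A0}(1−X) = 1.50×0.200 = 0.3000 mol/L.
A CSTR operates uniformly at the exit composition, giving r_B = 0.4042 and r_C = 0.6510 (each k·C_A^n at C_A = 0.3000).
Fraction of consumed A going to B: r_B/(r_B+r_C) = 0.3831.
C_B = 0.3831·C_{A0}·X = 0.3831×1.50×0.800 = 0.460 mol/L.

0.460 mol/L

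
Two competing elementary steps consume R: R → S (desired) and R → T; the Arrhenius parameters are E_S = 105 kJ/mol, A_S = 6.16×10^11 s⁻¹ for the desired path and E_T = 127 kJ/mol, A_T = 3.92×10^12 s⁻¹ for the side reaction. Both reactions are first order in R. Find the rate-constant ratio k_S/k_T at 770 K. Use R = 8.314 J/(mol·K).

4.88

k_S/k_T = (A_S/A_T)·exp[−(E_S−E_T)/(RT)] = (A_S/A_T)·exp[(E_T−E_S)/(RT)].
(E_T−E_S)/(RT) = (127−105)×10³/(8.314×770) = 22000/6402 = 3.437.
k_S/k_T = (6.16×10^11/3.92×10^12)·exp(3.437) = 0.1571 × 31.08 = 4.88.
Since E_S < E_T, lowering the temperature improves selectivity toward S.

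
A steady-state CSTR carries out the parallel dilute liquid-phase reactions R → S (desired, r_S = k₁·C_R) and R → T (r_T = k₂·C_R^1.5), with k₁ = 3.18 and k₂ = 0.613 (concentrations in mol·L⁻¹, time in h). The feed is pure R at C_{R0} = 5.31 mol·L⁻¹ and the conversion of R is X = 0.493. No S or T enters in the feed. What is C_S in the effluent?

1.99 mol·L⁻¹

Exit C_R = C_{R0}(1−X) = 5.31×0.507 = 2.692 mol·L⁻¹.
A CSTR operates uniformly at the exit composition, giving r_S = 8.561 and r_T = 2.708 (each k·C_R^n at C_R = 2.692).
Fraction of consumed R going to S: r_S/(r_S+r_T) = 0.7597.
C_S = 0.7597·C_{R0}·X = 0.7597×5.31×0.493 = 1.99 mol·L⁻¹.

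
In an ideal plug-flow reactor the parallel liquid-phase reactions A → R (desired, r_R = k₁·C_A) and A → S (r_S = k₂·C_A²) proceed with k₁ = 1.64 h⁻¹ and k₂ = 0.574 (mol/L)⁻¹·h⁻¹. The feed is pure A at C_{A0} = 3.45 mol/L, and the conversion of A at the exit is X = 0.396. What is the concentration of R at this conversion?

0.698 mol/L

C_A = C_{A0}(1−X) = 2.084 mol/L.
Along a PFR/batch, dC_R/dC_A = −r_R/(r_R+r_S) = −k₁/(k₁+k₂·C_A).
Integrating from C_{A0} to C_A: C_R = (1.64/0.574)·ln[(1.64+0.574·3.45)/(1.64+0.574·2.08)] = 2.857·ln(3.620/2.836) = 0.6975 mol/L.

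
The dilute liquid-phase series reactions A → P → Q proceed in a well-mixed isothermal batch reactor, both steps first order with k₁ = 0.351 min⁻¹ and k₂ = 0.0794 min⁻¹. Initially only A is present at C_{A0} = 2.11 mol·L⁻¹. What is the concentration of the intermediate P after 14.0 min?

0.877 mol·L⁻¹

For first-order series with pure A initially, C_P(t) = k₁C_{A0}/(k₂−k₁)·(e^(−k₁t) − e^(−k₂t)).
e^(−k₁t) = e^(−0.351×14.0) = e^(−4.914) = 0.007343; e^(−k₂t) = e^(−1.112) = 0.3290.
C_P = 0.351×2.11/(0.0794−0.351) × (0.007343−0.3290) = (-2.727)×(-0.3217) = 0.8772 mol·L⁻¹.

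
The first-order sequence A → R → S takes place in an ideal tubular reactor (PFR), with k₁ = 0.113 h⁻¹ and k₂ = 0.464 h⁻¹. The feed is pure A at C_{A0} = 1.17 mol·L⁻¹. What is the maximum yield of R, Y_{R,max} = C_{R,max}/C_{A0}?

At the optimum, C_{R,max}/C_{A0} = (k₁/k₂)^[k₂/(k₂−k₁)].
= (0.113/0.464)^(0.464/(0.464−0.113)) = (0.2435)^(1.322) = 0.1546.

0.155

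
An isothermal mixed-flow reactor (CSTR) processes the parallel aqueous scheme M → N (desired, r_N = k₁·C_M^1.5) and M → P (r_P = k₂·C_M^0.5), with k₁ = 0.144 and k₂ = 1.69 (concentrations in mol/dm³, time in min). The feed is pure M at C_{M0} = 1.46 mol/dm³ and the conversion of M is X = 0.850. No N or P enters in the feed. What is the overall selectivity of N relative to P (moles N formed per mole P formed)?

Exit C_M = C_{M0}(1−X) = 1.46×0.150 = 0.2190 mol/dm³.
In a CSTR the entire volume is at exit conditions, so r_N = 0.144×0.2190^1.5 = 0.01476 and r_P = 1.69×0.2190^0.5 = 0.7909.
Overall selectivity = C_N/C_P = r_Nτ/(r_Pτ) = r_N/r_P = 0.0187.

0.0187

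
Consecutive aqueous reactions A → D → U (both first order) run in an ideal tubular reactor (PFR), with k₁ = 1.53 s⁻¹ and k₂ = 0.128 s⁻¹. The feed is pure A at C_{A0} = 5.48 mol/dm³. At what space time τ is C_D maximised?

1.77 s

The intermediate peaks when r₁ = r₂, i.e. k₁e^(−k₁τ) = k₂e^(−k₂τ), giving τ_opt = ln(k₂/k₁)/(k₂−k₁).
= ln(0.128/1.53)/(0.128−1.53) = ln(0.08366)/-1.402 = -2.481/-1.402 = 1.77 s.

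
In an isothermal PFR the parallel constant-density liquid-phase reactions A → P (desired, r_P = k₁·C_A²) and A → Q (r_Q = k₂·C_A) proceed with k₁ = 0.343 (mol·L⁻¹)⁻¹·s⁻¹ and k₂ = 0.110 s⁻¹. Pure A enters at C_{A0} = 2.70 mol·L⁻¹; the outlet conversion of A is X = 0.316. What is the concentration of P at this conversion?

0.747 mol·L⁻¹

C_A = C_{A0}(1−X) = 1.847 mol·L⁻¹.
Along a PFR/batch, dC_Q/dC_A = −r_Q/(r_P+r_Q) = −k₂/(k₂+k₁·C_A).
Integrating from C_{A0} to C_A: C_Q = (0.110/0.343)·ln[(0.110+0.343·2.70)/(0.110+0.343·1.85)] = 0.3207·ln(1.036/0.7435) = 0.1064 mol·L⁻¹.
Then C_P = (C_{A0}−C_A) − C_Q = 0.8532 − 0.1064 = 0.7468 mol·L⁻¹.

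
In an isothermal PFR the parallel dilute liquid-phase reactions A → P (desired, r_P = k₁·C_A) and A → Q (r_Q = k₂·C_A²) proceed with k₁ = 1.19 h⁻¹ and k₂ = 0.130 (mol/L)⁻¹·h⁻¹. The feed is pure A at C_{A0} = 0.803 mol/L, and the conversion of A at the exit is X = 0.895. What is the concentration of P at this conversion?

C_A = C_{A0}(1−X) = 0.08431 mol/L.
Along a PFR/batch, dC_P/dC_A = −r_P/(r_P+r_Q) = −k₁/(k₁+k₂·C_A).
Integrating from C_{A0} to C_A: C_P = (1.19/0.130)·ln[(1.19+0.130·0.803)/(1.19+0.130·0.0843)] = 9.154·ln(1.294/1.201) = 0.6858 mol/L.

0.686 mol/L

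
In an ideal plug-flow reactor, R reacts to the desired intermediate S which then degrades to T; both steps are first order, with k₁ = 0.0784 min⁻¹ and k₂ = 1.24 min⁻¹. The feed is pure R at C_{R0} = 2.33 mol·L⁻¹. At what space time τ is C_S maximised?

2.38 min

The intermediate peaks when r₁ = r₂, i.e. k₁e^(−k₁τ) = k₂e^(−k₂τ), giving τ_opt = ln(k₂/k₁)/(k₂−k₁).
= ln(1.24/0.0784)/(1.24−0.0784) = ln(15.82)/1.162 = 2.761/1.162 = 2.38 min.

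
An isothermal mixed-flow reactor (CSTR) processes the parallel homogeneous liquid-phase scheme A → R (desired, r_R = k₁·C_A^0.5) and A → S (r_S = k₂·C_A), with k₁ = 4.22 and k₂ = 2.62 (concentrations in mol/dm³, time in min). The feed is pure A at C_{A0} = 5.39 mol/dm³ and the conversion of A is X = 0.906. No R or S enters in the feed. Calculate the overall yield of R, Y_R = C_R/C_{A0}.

0.628

Exit C_A = C_{A0}(1−X) = 5.39×0.0940 = 0.5067 mol/dm³.
Rates in a CSTR are evaluated at the outlet concentration: r_R = 4.22×0.5067^0.5 = 3.004, r_S = 2.62×0.5067 = 1.327.
Fraction of consumed A going to R: r_R/(r_R+r_S) = 0.6935.
C_R = 0.6935·C_{A0}·X = 0.6935×5.39×0.906 = 3.39 mol/dm³; Y_R = C_R/C_{A0} = 0.628.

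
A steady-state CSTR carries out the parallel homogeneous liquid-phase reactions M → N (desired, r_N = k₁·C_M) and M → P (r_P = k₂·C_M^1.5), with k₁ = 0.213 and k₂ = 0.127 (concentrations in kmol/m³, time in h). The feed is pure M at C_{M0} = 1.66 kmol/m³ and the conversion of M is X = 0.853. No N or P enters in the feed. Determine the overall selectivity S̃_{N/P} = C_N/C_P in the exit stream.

Exit C_M = C_{M0}(1−X) = 1.66×0.147 = 0.2440 kmol/m³.
A CSTR operates uniformly at the exit composition, giving r_N = 0.05198 and r_P = 0.01531 (each k·C_M^n at C_M = 0.2440).
Overall selectivity = C_N/C_P = r_Nτ/(r_Pτ) = r_N/r_P = 3.40.

3.40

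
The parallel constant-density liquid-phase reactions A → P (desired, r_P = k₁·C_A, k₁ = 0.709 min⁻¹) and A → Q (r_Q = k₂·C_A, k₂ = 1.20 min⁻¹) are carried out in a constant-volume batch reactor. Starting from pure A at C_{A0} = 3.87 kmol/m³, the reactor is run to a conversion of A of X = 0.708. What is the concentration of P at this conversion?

C_A = C_{A0}(1−X) = 1.130 kmol/m³.
Both paths are first order in A, so the instantaneous fraction to P is constant: dC_P/d(−C_A) = k₁/(k₁+k₂) = 0.3714.
C_P = 0.3714·(C_{A0}−C_A) = 0.3714×2.740 = 1.02 kmol/m³.

1.02 kmol/m³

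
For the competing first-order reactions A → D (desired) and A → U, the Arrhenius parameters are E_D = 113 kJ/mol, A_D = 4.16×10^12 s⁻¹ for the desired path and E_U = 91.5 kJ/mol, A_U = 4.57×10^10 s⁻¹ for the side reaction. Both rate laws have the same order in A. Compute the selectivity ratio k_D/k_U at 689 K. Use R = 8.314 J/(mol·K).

k_D/k_U = (A_D/A_U)·exp[−(E_D−E_U)/(RT)] = (A_D/A_U)·exp[(E_U−E_D)/(RT)].
(E_U−E_D)/(RT) = (91.5−113)×10³/(8.314×689) = -21500/5728 = -3.753.
k_D/k_U = (4.16×10^12/4.57×10^10)·exp(-3.753) = 91.03 × 0.02344 = 2.13.

2.13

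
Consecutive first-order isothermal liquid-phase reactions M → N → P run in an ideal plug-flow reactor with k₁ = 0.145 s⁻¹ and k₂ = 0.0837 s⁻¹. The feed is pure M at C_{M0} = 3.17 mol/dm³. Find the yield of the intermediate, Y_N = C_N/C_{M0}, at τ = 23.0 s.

The intermediate concentration in a first-order A→B→C sequence is C_N = k₁C_{M0}(e^(−k₁τ) − e^(−k₂τ))/(k₂−k₁).
e^(−k₁τ) = e^(−0.145×23.0) = e^(−3.335) = 0.03561; e^(−k₂τ) = e^(−1.925) = 0.1459.
C_N = 0.145×3.17/(0.0837−0.145) × (0.03561−0.1459) = (-7.498)×(-0.1102) = 0.8267 mol/dm³.
Y_N = C_N/C_{M0} = 0.8267/3.17 = 0.261.

0.261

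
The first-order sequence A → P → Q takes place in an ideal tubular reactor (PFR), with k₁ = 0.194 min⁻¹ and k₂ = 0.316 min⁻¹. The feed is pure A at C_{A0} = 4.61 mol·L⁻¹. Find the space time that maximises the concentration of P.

4.00 min

For first-order series the maximum of C_P occurs at τ_opt = ln(k₂/k₁)/(k₂−k₁).
= ln(0.316/0.194)/(0.316−0.194) = ln(1.629)/0.1220 = 0.4879/0.1220 = 4.00 min.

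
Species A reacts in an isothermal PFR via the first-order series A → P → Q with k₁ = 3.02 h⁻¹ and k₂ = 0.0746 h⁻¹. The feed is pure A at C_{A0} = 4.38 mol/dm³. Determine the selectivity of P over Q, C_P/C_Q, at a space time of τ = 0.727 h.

27.1

For first-order series with pure A initially, C_P(τ) = k₁C_{A0}/(k₂−k₁)·(e^(−k₁τ) − e^(−k₂τ)).
e^(−k₁τ) = e^(−3.02×0.727) = e^(−2.196) = 0.1113; e^(−k₂τ) = e^(−0.05423) = 0.9472.
C_P = 3.02×4.38/(0.0746−3.02) × (0.1113−0.9472) = (-4.491)×(-0.8359) = 3.754 mol/dm³.
C_A = C_{A0}e^(−k₁τ) = 0.4875 mol/dm³, so C_Q = C_{A0}−C_A−C_P = 0.1385 mol/dm³; C_P/C_Q = 27.1.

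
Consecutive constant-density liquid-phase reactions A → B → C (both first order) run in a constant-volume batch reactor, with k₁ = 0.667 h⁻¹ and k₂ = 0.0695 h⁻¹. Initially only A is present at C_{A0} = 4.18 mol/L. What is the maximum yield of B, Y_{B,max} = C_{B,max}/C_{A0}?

0.769

For a first-order series the maximum intermediate yield is C_{B,max}/C_{A0} = (k₁/k₂)^[k₂/(k₂−k₁)].
= (0.667/0.0695)^(0.0695/(0.0695−0.667)) = (9.597)^(-0.1163) = 0.7687.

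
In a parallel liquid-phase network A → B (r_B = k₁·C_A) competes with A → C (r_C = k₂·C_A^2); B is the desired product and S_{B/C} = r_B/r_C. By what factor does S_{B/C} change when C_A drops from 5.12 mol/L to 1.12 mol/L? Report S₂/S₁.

S_{B/C} = (k₁/k₂)·C_A⁻¹, so S₂/S₁ = (C_{A,2}/C_{A,1})⁻¹.
= 5.12/1.12 = 4.57.

4.57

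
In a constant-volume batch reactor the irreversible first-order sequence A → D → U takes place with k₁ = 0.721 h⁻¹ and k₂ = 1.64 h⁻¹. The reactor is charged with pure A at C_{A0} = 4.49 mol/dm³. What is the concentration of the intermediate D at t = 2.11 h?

The intermediate concentration in a first-order A→B→C sequence is C_D = k₁C_{A0}(e^(−k₁t) − e^(−k₂t))/(k₂−k₁).
e^(−k₁t) = e^(−0.721×2.11) = e^(−1.521) = 0.2184; e^(−k₂t) = e^(−3.460) = 0.03142.
C_D = 0.721×4.49/(1.64−0.721) × (0.2184−0.03142) = 3.523×0.1870 = 0.6588 mol/dm³.

0.659 mol/dm³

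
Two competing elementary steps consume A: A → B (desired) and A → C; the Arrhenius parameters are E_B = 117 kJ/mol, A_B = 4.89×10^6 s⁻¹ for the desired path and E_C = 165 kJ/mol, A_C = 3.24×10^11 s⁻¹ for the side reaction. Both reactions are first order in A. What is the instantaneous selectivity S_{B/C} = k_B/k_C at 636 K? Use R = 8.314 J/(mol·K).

0.132

Since both paths have the same order in A, the concentration cancels and S_{B/C} = k_B/k_C = (A_B/A_C)·exp[(E_C−E_B)/(RT)].
(E_C−E_B)/(RT) = (165−117)×10³/(8.314×636) = 48000/5288 = 9.078.
k_B/k_C = (4.89×10^6/3.24×10^11)·exp(9.078) = 1.509×10^-5 × 8757 = 0.132.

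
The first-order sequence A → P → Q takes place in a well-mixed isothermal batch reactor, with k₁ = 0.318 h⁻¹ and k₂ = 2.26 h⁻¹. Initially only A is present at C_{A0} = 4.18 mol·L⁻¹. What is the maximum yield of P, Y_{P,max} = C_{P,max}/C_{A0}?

For a first-order series the maximum intermediate yield is C_{P,max}/C_{A0} = (k₁/k₂)^[k₂/(k₂−k₁)].
= (0.318/2.26)^(2.26/(2.26−0.318)) = (0.1407)^(1.164) = 0.1021.

0.102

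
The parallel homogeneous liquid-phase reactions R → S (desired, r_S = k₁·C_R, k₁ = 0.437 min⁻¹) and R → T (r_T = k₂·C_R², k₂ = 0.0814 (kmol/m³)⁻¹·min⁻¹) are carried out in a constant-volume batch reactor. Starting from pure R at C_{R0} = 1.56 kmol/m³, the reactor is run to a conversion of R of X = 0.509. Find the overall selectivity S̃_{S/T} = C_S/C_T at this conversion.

C_R = C_{R0}(1−X) = 0.7660 kmol/m³.
Along a PFR/batch, dC_S/dC_R = −r_S/(r_S+r_T) = −k₁/(k₁+k₂·C_R).
Integrating from C_{R0} to C_R: C_S = (0.437/0.0814)·ln[(0.437+0.0814·1.56)/(0.437+0.0814·0.766)] = 5.369·ln(0.5640/0.4993) = 0.6535 kmol/m³.
C_T = (C_{R0}−C_R)−C_S = 0.1406 kmol/m³; S̃_{S/T} = 0.6535/0.1406 = 4.65.

4.65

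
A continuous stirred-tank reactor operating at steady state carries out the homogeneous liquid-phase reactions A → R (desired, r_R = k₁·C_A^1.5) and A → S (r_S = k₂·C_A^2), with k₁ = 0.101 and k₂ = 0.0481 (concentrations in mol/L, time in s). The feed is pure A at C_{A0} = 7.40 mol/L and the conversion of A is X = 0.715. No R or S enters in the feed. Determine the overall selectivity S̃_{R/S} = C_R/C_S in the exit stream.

Exit C_A = C_{A0}(1−X) = 7.40×0.285 = 2.109 mol/L.
In a CSTR the entire volume is at exit conditions, so r_R = 0.101×2.109^1.5 = 0.3093 and r_S = 0.0481×2.109^2 = 0.2139.
Overall selectivity = C_R/C_S = r_Rτ/(r_Sτ) = r_R/r_S = 1.45.

1.45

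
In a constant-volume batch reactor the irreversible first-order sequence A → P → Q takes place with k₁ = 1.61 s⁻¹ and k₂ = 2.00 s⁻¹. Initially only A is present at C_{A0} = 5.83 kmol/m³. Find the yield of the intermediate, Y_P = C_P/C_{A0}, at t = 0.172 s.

The intermediate concentration in a first-order A→B→C sequence is C_P = k₁C_{A0}(e^(−k₁t) − e^(−k₂t))/(k₂−k₁).
e^(−k₁t) = e^(−1.61×0.172) = e^(−0.2769) = 0.7581; e^(−k₂t) = e^(−0.3440) = 0.7089.
C_P = 1.61×5.83/(2.00−1.61) × (0.7581−0.7089) = 24.07×0.04919 = 1.184 kmol/m³.
Y_P = C_P/C_{A0} = 1.184/5.83 = 0.203.

0.203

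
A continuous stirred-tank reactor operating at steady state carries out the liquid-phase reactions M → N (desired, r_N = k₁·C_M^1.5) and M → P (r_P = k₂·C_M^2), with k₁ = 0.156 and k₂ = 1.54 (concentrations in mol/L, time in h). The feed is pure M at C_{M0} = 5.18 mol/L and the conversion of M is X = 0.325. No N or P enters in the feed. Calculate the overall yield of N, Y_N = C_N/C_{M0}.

Exit C_M = C_{M0}(1−X) = 5.18×0.675 = 3.497 mol/L.
In a CSTR the entire volume is at exit conditions, so r_N = 0.156×3.497^1.5 = 1.020 and r_P = 1.54×3.497^2 = 18.83.
Fraction of consumed M going to N: r_N/(r_N+r_P) = 0.05139.
C_N = 0.05139·C_{M0}·X = 0.05139×5.18×0.325 = 0.0865 mol/L; Y_N = C_N/C_{M0} = 0.0167.

0.0167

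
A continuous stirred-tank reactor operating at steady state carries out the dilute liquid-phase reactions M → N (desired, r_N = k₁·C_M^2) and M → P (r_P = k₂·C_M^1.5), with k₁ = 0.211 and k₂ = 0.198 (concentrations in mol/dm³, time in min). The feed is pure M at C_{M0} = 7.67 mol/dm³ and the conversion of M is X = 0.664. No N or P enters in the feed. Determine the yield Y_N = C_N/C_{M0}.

0.419

Exit C_M = C_{M0}(1−X) = 7.67×0.336 = 2.577 mol/dm³.
In a CSTR the entire volume is at exit conditions, so r_N = 0.211×2.577^2 = 1.401 and r_P = 0.198×2.577^1.5 = 0.8192.
Fraction of consumed M going to N: r_N/(r_N+r_P) = 0.6311.
C_N = 0.6311·C_{M0}·X = 0.6311×7.67×0.664 = 3.21 mol/dm³; Y_N = C_N/C_{M0} = 0.419.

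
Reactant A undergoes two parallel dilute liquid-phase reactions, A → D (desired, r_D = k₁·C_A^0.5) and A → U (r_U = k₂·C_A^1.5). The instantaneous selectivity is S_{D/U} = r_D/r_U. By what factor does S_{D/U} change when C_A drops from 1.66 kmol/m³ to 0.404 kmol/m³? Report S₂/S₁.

S_{D/U} = (k₁/k₂)·C_A⁻¹, so S₂/S₁ = (C_{A,2}/C_{A,1})⁻¹.
= 1.66/0.404 = 4.11.

4.11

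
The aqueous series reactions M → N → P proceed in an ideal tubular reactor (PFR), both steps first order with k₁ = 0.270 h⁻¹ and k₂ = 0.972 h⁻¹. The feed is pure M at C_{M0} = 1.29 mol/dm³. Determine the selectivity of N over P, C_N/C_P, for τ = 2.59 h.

Solving the coupled first-order balances gives C_N(τ) = [k₁/(k₂−k₁)]·C_{M0}·(e^(−k₁τ) − e^(−k₂τ)).
e^(−k₁τ) = e^(−0.270×2.59) = e^(−0.6993) = 0.4969; e^(−k₂τ) = e^(−2.517) = 0.08066.
C_N = 0.270×1.29/(0.972−0.270) × (0.4969−0.08066) = 0.4962×0.4163 = 0.2065 mol/dm³.
C_M = C_{M0}e^(−k₁τ) = 0.6410 mol/dm³, so C_P = C_{M0}−C_M−C_N = 0.4424 mol/dm³; C_N/C_P = 0.467.

0.467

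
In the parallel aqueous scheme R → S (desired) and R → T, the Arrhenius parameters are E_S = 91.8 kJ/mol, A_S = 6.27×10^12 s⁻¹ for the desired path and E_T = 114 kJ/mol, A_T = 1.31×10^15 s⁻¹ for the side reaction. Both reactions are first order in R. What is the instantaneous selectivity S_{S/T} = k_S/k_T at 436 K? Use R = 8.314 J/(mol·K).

With equal orders, S_{S/T} = k_S/k_T = (A_S/A_T)·exp[(E_T−E_S)/(RT)].
(E_T−E_S)/(RT) = (114−91.8)×10³/(8.314×436) = 22200/3625 = 6.124.
k_S/k_T = (6.27×10^12/1.31×10^15)·exp(6.124) = 0.004786 × 456.8 = 2.19.
Since E_S < E_T, lowering the temperature improves selectivity toward S.

2.19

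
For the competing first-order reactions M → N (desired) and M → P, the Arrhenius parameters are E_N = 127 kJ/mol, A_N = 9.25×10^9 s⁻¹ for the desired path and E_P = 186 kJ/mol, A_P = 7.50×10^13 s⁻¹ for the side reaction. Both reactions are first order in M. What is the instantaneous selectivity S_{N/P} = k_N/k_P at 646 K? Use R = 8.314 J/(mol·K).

Since both paths have the same order in M, the concentration cancels and S_{N/P} = k_N/k_P = (A_N/A_P)·exp[(E_P−E_N)/(RT)].
(E_P−E_N)/(RT) = (186−127)×10³/(8.314×646) = 59000/5371 = 10.99.
k_N/k_P = (9.25×10^9/7.50×10^13)·exp(10.99) = 1.233×10^-4 × 58997 = 7.28.

7.28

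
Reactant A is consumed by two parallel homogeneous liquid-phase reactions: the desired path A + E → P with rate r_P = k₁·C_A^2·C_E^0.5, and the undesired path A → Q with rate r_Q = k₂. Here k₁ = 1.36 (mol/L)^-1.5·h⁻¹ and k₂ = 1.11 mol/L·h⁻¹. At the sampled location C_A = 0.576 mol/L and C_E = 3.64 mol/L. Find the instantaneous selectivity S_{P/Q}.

S_{P/Q} = r_P/r_Q = (k₁·C_A^2·C_E^0.5)/(k₂) = (k₁/k₂)·C_A^2·C_E^0.5.
= (1.36×0.5760^2×3.640^0.5) / (1.11) = 0.8609/1.110 = 0.776.

0.776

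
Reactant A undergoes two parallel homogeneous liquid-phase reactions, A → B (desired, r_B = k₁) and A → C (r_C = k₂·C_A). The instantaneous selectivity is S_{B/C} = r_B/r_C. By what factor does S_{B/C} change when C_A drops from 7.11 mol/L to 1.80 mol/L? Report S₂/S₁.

S_{B/C} = (k₁/k₂)·C_A⁻¹, so S₂/S₁ = (C_{A,2}/C_{A,1})⁻¹.
= 7.11/1.80 = 3.95.
Selectivity toward B rises as C_A falls — low-concentration operation is favoured.

3.95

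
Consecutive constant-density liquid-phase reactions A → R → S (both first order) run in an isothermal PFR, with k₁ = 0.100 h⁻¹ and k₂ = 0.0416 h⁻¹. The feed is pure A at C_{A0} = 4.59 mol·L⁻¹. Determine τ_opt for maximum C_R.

15.0 h

The intermediate peaks when r₁ = r₂, i.e. k₁e^(−k₁τ) = k₂e^(−k₂τ), giving τ_opt = ln(k₂/k₁)/(k₂−k₁).
= ln(0.0416/0.100)/(0.0416−0.100) = ln(0.4160)/-0.05840 = -0.8771/-0.05840 = 15.0 h.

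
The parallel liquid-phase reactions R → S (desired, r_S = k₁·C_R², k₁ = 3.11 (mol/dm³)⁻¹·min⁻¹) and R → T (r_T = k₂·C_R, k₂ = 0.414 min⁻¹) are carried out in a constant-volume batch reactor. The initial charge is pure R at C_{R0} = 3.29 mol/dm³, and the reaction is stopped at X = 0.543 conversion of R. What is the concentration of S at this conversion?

C_R = C_{R0}(1−X) = 1.504 mol/dm³.
Along a PFR/batch, dC_T/dC_R = −r_T/(r_S+r_T) = −k₂/(k₂+k₁·C_R).
Integrating from C_{R0} to C_R: C_T = (0.414/3.11)·ln[(0.414+3.11·3.29)/(0.414+3.11·1.50)] = 0.1331·ln(10.65/5.090) = 0.09823 mol/dm³.
Then C_S = (C_{R0}−C_R) − C_T = 1.786 − 0.09823 = 1.688 mol/dm³.

1.69 mol/dm³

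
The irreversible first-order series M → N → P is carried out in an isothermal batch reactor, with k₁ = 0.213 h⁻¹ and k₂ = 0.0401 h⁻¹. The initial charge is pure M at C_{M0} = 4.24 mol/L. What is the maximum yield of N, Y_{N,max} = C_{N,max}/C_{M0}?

At the optimum, C_{N,max}/C_{M0} = (k₁/k₂)^[k₂/(k₂−k₁)].
= (0.213/0.0401)^(0.0401/(0.0401−0.213)) = (5.312)^(-0.2319) = 0.6789.

0.679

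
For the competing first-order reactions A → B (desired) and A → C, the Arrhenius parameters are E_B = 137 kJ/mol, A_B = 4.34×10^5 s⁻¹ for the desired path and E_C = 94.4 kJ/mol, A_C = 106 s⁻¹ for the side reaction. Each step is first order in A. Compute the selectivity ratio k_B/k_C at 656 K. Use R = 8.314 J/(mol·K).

With equal orders, S_{B/C} = k_B/k_C = (A_B/A_C)·exp[(E_C−E_B)/(RT)].
(E_C−E_B)/(RT) = (94.4−137)×10³/(8.314×656) = -42600/5454 = -7.811.
k_B/k_C = (4.34×10^5/106)·exp(-7.811) = 4094 × 4.053×10^-4 = 1.66.
Since E_B > E_C, raising the temperature improves selectivity toward B.

1.66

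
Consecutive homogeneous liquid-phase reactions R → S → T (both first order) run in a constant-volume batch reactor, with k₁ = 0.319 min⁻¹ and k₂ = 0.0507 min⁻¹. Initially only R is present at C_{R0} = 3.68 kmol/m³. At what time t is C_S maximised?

For first-order series the maximum of C_S occurs at t_opt = ln(k₂/k₁)/(k₂−k₁).
= ln(0.0507/0.319)/(0.0507−0.319) = ln(0.1589)/-0.2683 = -1.839/-0.2683 = 6.86 min.

6.86 min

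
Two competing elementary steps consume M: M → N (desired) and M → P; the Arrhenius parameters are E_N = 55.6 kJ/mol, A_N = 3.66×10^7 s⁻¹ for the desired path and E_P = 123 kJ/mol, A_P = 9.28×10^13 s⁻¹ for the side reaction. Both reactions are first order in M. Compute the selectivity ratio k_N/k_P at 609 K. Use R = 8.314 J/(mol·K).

k_N/k_P = (A_N/A_P)·exp[−(E_N−E_P)/(RT)] = (A_N/A_P)·exp[(E_P−E_N)/(RT)].
(E_P−E_N)/(RT) = (123−55.6)×10³/(8.314×609) = 67400/5063 = 13.31.
k_N/k_P = (3.66×10^7/9.28×10^13)·exp(13.31) = 3.944×10^-7 × 6.042×10^5 = 0.238.
Since E_N < E_P, lowering the temperature improves selectivity toward N.

0.238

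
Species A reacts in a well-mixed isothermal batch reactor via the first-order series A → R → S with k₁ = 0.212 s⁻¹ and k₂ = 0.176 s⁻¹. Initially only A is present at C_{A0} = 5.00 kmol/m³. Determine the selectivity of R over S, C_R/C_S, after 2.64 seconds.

3.60

Solving the coupled first-order balances gives C_R(t) = [k₁/(k₂−k₁)]·C_{A0}·(e^(−k₁t) − e^(−k₂t)).
e^(−k₁t) = e^(−0.212×2.64) = e^(−0.5597) = 0.5714; e^(−k₂t) = e^(−0.4646) = 0.6284.
C_R = 0.212×5.00/(0.176−0.212) × (0.5714−0.6284) = (-29.44)×(-0.05697) = 1.677 kmol/m³.
C_A = C_{A0}e^(−k₁t) = 2.857 kmol/m³, so C_S = C_{A0}−C_A−C_R = 0.4656 kmol/m³; C_R/C_S = 3.60.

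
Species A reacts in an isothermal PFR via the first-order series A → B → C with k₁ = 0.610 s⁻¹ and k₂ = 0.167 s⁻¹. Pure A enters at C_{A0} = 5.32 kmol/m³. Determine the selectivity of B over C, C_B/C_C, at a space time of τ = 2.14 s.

4.24

The intermediate concentration in a first-order A→B→C sequence is C_B = k₁C_{A0}(e^(−k₁τ) − e^(−k₂τ))/(k₂−k₁).
e^(−k₁τ) = e^(−0.610×2.14) = e^(−1.305) = 0.2711; e^(−k₂τ) = e^(−0.3574) = 0.6995.
C_B = 0.610×5.32/(0.167−0.610) × (0.2711−0.6995) = (-7.326)×(-0.4284) = 3.139 kmol/m³.
C_A = C_{A0}e^(−k₁τ) = 1.442 kmol/m³, so C_C = C_{A0}−C_A−C_B = 0.7394 kmol/m³; C_B/C_C = 4.24.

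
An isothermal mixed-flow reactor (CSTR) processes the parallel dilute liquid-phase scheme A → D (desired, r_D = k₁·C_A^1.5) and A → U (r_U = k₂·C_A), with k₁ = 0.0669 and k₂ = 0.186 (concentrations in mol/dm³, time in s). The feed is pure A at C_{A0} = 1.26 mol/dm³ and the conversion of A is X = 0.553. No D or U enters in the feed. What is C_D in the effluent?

0.148 mol/dm³

Exit C_A = C_{A0}(1−X) = 1.26×0.447 = 0.5632 mol/dm³.
In a CSTR the entire volume is at exit conditions, so r_D = 0.0669×0.5632^1.5 = 0.02828 and r_U = 0.186×0.5632 = 0.1048.
Fraction of consumed A going to D: r_D/(r_D+r_U) = 0.2126.
C_D = 0.2126·C_{A0}·X = 0.2126×1.26×0.553 = 0.148 mol/dm³.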